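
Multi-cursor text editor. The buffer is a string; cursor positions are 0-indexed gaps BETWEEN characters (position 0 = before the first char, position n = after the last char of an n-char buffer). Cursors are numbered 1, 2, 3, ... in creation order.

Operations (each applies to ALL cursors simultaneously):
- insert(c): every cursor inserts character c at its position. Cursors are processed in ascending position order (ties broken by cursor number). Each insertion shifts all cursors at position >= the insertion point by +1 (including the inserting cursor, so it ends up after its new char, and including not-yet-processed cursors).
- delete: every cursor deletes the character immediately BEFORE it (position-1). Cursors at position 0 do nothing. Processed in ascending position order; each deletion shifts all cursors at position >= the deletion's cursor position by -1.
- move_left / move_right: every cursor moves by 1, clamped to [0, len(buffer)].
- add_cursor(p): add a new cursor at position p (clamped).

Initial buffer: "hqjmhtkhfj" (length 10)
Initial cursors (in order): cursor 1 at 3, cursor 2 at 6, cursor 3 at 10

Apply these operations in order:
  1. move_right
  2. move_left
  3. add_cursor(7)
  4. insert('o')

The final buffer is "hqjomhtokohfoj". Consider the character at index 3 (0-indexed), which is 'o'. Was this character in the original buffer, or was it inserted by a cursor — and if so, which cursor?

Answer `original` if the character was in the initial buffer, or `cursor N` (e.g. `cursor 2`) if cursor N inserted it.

Answer: cursor 1

Derivation:
After op 1 (move_right): buffer="hqjmhtkhfj" (len 10), cursors c1@4 c2@7 c3@10, authorship ..........
After op 2 (move_left): buffer="hqjmhtkhfj" (len 10), cursors c1@3 c2@6 c3@9, authorship ..........
After op 3 (add_cursor(7)): buffer="hqjmhtkhfj" (len 10), cursors c1@3 c2@6 c4@7 c3@9, authorship ..........
After op 4 (insert('o')): buffer="hqjomhtokohfoj" (len 14), cursors c1@4 c2@8 c4@10 c3@13, authorship ...1...2.4..3.
Authorship (.=original, N=cursor N): . . . 1 . . . 2 . 4 . . 3 .
Index 3: author = 1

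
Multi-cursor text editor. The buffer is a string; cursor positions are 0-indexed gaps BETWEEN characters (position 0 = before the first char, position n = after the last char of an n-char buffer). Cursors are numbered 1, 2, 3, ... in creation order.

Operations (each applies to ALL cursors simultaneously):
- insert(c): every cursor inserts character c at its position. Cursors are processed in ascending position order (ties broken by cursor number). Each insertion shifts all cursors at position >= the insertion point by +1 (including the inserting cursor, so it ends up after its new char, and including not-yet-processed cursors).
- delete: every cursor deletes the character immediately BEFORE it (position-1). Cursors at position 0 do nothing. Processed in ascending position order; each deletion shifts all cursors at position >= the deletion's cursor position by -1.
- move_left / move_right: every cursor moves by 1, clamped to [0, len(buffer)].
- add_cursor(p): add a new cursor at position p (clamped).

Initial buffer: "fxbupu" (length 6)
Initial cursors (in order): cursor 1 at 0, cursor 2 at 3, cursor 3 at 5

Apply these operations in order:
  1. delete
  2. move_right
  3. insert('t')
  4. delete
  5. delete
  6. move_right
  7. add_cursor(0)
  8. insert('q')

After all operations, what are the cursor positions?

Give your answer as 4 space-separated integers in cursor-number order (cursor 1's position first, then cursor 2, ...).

Answer: 5 5 5 1

Derivation:
After op 1 (delete): buffer="fxuu" (len 4), cursors c1@0 c2@2 c3@3, authorship ....
After op 2 (move_right): buffer="fxuu" (len 4), cursors c1@1 c2@3 c3@4, authorship ....
After op 3 (insert('t')): buffer="ftxutut" (len 7), cursors c1@2 c2@5 c3@7, authorship .1..2.3
After op 4 (delete): buffer="fxuu" (len 4), cursors c1@1 c2@3 c3@4, authorship ....
After op 5 (delete): buffer="x" (len 1), cursors c1@0 c2@1 c3@1, authorship .
After op 6 (move_right): buffer="x" (len 1), cursors c1@1 c2@1 c3@1, authorship .
After op 7 (add_cursor(0)): buffer="x" (len 1), cursors c4@0 c1@1 c2@1 c3@1, authorship .
After op 8 (insert('q')): buffer="qxqqq" (len 5), cursors c4@1 c1@5 c2@5 c3@5, authorship 4.123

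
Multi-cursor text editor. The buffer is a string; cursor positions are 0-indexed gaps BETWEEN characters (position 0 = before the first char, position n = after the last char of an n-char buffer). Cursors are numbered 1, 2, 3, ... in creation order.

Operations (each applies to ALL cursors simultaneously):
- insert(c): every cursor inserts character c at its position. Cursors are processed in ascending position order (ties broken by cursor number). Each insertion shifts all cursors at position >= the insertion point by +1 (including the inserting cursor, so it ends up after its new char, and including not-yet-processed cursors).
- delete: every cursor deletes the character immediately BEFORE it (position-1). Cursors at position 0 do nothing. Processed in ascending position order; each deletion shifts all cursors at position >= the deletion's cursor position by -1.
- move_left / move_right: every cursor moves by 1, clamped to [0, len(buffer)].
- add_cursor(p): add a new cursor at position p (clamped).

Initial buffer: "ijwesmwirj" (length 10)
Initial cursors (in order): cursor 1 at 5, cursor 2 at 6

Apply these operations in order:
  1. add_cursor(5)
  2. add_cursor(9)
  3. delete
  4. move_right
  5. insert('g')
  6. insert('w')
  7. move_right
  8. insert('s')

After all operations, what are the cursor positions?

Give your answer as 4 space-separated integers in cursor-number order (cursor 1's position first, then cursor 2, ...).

Answer: 14 14 14 18

Derivation:
After op 1 (add_cursor(5)): buffer="ijwesmwirj" (len 10), cursors c1@5 c3@5 c2@6, authorship ..........
After op 2 (add_cursor(9)): buffer="ijwesmwirj" (len 10), cursors c1@5 c3@5 c2@6 c4@9, authorship ..........
After op 3 (delete): buffer="ijwwij" (len 6), cursors c1@3 c2@3 c3@3 c4@5, authorship ......
After op 4 (move_right): buffer="ijwwij" (len 6), cursors c1@4 c2@4 c3@4 c4@6, authorship ......
After op 5 (insert('g')): buffer="ijwwgggijg" (len 10), cursors c1@7 c2@7 c3@7 c4@10, authorship ....123..4
After op 6 (insert('w')): buffer="ijwwgggwwwijgw" (len 14), cursors c1@10 c2@10 c3@10 c4@14, authorship ....123123..44
After op 7 (move_right): buffer="ijwwgggwwwijgw" (len 14), cursors c1@11 c2@11 c3@11 c4@14, authorship ....123123..44
After op 8 (insert('s')): buffer="ijwwgggwwwisssjgws" (len 18), cursors c1@14 c2@14 c3@14 c4@18, authorship ....123123.123.444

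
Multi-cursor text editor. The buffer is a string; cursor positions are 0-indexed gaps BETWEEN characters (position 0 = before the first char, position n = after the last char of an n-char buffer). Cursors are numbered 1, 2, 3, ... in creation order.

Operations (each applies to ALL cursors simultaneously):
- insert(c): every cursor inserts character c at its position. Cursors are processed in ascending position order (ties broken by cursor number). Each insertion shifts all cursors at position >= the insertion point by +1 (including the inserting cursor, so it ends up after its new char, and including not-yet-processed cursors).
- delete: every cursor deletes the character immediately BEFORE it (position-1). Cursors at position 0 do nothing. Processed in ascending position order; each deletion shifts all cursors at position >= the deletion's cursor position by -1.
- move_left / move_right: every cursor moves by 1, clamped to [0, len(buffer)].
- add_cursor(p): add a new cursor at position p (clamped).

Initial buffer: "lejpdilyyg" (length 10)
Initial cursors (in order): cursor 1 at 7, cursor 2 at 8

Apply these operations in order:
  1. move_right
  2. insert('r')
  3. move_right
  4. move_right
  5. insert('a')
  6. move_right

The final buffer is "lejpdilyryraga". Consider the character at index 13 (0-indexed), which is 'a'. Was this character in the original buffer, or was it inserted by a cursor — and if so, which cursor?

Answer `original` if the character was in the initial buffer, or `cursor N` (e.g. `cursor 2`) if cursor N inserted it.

After op 1 (move_right): buffer="lejpdilyyg" (len 10), cursors c1@8 c2@9, authorship ..........
After op 2 (insert('r')): buffer="lejpdilyryrg" (len 12), cursors c1@9 c2@11, authorship ........1.2.
After op 3 (move_right): buffer="lejpdilyryrg" (len 12), cursors c1@10 c2@12, authorship ........1.2.
After op 4 (move_right): buffer="lejpdilyryrg" (len 12), cursors c1@11 c2@12, authorship ........1.2.
After op 5 (insert('a')): buffer="lejpdilyryraga" (len 14), cursors c1@12 c2@14, authorship ........1.21.2
After op 6 (move_right): buffer="lejpdilyryraga" (len 14), cursors c1@13 c2@14, authorship ........1.21.2
Authorship (.=original, N=cursor N): . . . . . . . . 1 . 2 1 . 2
Index 13: author = 2

Answer: cursor 2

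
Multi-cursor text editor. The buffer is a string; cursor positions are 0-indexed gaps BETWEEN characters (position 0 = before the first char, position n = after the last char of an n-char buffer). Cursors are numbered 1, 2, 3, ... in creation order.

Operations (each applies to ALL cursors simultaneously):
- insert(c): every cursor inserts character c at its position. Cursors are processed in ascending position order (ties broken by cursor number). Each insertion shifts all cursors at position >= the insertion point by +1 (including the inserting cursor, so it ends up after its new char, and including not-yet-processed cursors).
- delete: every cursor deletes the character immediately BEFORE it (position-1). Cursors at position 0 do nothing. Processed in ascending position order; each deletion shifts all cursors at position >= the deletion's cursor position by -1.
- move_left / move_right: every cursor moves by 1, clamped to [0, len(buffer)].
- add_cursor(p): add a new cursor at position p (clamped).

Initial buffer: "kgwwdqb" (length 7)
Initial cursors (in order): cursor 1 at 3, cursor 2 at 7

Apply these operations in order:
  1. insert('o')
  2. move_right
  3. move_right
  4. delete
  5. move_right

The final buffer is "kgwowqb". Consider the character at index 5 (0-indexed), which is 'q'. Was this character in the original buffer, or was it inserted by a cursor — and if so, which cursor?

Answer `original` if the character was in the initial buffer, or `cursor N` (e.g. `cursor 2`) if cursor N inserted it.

Answer: original

Derivation:
After op 1 (insert('o')): buffer="kgwowdqbo" (len 9), cursors c1@4 c2@9, authorship ...1....2
After op 2 (move_right): buffer="kgwowdqbo" (len 9), cursors c1@5 c2@9, authorship ...1....2
After op 3 (move_right): buffer="kgwowdqbo" (len 9), cursors c1@6 c2@9, authorship ...1....2
After op 4 (delete): buffer="kgwowqb" (len 7), cursors c1@5 c2@7, authorship ...1...
After op 5 (move_right): buffer="kgwowqb" (len 7), cursors c1@6 c2@7, authorship ...1...
Authorship (.=original, N=cursor N): . . . 1 . . .
Index 5: author = original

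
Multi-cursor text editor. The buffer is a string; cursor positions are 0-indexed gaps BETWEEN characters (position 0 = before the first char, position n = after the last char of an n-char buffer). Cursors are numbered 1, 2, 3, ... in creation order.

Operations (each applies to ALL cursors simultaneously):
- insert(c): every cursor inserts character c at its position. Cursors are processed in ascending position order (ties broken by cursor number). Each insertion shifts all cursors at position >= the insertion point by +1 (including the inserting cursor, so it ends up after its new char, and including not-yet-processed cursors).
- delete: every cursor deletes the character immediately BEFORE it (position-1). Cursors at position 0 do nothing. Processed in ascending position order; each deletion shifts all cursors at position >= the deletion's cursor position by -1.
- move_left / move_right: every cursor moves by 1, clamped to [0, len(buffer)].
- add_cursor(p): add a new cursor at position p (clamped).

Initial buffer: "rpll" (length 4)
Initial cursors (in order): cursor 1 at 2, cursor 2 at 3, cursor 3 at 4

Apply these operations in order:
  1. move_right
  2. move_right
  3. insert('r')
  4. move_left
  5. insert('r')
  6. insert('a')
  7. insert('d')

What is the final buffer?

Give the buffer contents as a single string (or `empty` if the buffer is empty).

After op 1 (move_right): buffer="rpll" (len 4), cursors c1@3 c2@4 c3@4, authorship ....
After op 2 (move_right): buffer="rpll" (len 4), cursors c1@4 c2@4 c3@4, authorship ....
After op 3 (insert('r')): buffer="rpllrrr" (len 7), cursors c1@7 c2@7 c3@7, authorship ....123
After op 4 (move_left): buffer="rpllrrr" (len 7), cursors c1@6 c2@6 c3@6, authorship ....123
After op 5 (insert('r')): buffer="rpllrrrrrr" (len 10), cursors c1@9 c2@9 c3@9, authorship ....121233
After op 6 (insert('a')): buffer="rpllrrrrraaar" (len 13), cursors c1@12 c2@12 c3@12, authorship ....121231233
After op 7 (insert('d')): buffer="rpllrrrrraaadddr" (len 16), cursors c1@15 c2@15 c3@15, authorship ....121231231233

Answer: rpllrrrrraaadddr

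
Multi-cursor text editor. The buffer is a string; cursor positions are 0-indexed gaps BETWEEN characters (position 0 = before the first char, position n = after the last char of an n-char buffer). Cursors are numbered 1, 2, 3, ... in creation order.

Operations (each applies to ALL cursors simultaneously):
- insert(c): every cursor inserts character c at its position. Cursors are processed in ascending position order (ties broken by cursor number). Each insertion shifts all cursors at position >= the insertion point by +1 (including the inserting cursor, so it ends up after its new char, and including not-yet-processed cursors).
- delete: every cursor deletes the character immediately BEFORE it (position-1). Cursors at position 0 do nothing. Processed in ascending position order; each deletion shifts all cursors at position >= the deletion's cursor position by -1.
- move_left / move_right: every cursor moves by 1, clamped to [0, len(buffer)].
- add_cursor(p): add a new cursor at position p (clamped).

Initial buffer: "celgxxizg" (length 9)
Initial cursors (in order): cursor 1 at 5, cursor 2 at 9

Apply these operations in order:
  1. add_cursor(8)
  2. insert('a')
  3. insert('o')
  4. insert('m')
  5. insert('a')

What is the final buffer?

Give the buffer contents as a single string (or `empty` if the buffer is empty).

Answer: celgxaomaxizaomagaoma

Derivation:
After op 1 (add_cursor(8)): buffer="celgxxizg" (len 9), cursors c1@5 c3@8 c2@9, authorship .........
After op 2 (insert('a')): buffer="celgxaxizaga" (len 12), cursors c1@6 c3@10 c2@12, authorship .....1...3.2
After op 3 (insert('o')): buffer="celgxaoxizaogao" (len 15), cursors c1@7 c3@12 c2@15, authorship .....11...33.22
After op 4 (insert('m')): buffer="celgxaomxizaomgaom" (len 18), cursors c1@8 c3@14 c2@18, authorship .....111...333.222
After op 5 (insert('a')): buffer="celgxaomaxizaomagaoma" (len 21), cursors c1@9 c3@16 c2@21, authorship .....1111...3333.2222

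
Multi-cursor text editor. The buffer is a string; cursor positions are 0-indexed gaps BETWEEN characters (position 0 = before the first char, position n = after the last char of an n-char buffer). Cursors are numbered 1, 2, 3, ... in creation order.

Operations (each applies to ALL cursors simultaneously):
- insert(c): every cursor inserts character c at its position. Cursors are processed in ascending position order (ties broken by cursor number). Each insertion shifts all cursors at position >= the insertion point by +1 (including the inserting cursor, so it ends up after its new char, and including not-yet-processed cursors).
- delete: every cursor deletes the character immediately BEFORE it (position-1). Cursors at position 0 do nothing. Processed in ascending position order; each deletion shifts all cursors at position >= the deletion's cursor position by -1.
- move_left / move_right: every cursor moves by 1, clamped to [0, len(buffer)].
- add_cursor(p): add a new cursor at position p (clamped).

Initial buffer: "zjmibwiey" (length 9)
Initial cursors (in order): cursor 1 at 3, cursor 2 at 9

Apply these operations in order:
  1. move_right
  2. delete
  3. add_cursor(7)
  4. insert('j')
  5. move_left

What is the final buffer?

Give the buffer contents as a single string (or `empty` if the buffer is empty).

Answer: zjmjbwiejj

Derivation:
After op 1 (move_right): buffer="zjmibwiey" (len 9), cursors c1@4 c2@9, authorship .........
After op 2 (delete): buffer="zjmbwie" (len 7), cursors c1@3 c2@7, authorship .......
After op 3 (add_cursor(7)): buffer="zjmbwie" (len 7), cursors c1@3 c2@7 c3@7, authorship .......
After op 4 (insert('j')): buffer="zjmjbwiejj" (len 10), cursors c1@4 c2@10 c3@10, authorship ...1....23
After op 5 (move_left): buffer="zjmjbwiejj" (len 10), cursors c1@3 c2@9 c3@9, authorship ...1....23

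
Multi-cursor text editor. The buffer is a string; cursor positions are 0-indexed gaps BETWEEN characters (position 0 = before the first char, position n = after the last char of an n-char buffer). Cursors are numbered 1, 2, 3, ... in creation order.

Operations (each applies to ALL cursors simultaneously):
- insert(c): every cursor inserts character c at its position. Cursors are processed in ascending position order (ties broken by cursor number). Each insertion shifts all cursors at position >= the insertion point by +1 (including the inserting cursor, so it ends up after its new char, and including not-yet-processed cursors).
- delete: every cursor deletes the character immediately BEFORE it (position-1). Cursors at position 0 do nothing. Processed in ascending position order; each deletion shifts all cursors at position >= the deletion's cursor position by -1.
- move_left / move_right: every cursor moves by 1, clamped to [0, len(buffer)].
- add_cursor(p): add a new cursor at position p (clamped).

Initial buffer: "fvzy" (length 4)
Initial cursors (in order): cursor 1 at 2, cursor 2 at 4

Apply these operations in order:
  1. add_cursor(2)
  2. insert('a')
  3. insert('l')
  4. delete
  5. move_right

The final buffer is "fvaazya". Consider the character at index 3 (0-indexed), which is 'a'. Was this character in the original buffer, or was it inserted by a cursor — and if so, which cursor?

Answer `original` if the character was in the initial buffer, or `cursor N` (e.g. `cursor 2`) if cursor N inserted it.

Answer: cursor 3

Derivation:
After op 1 (add_cursor(2)): buffer="fvzy" (len 4), cursors c1@2 c3@2 c2@4, authorship ....
After op 2 (insert('a')): buffer="fvaazya" (len 7), cursors c1@4 c3@4 c2@7, authorship ..13..2
After op 3 (insert('l')): buffer="fvaallzyal" (len 10), cursors c1@6 c3@6 c2@10, authorship ..1313..22
After op 4 (delete): buffer="fvaazya" (len 7), cursors c1@4 c3@4 c2@7, authorship ..13..2
After op 5 (move_right): buffer="fvaazya" (len 7), cursors c1@5 c3@5 c2@7, authorship ..13..2
Authorship (.=original, N=cursor N): . . 1 3 . . 2
Index 3: author = 3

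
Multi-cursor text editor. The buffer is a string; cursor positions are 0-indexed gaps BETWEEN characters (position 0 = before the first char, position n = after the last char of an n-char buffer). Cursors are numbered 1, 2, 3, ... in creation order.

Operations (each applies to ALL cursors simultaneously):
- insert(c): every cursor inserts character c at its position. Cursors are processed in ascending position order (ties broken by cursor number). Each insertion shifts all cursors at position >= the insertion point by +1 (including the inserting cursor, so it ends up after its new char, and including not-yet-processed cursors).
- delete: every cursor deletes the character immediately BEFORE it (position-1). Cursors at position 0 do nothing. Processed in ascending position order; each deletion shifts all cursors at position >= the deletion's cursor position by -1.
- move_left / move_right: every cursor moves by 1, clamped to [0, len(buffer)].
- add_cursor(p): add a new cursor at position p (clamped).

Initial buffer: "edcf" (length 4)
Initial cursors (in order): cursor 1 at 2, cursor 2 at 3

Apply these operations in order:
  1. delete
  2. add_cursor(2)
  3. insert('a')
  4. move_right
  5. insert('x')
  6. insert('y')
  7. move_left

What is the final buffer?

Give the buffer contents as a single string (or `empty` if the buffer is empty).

Answer: eaafxxyyaxy

Derivation:
After op 1 (delete): buffer="ef" (len 2), cursors c1@1 c2@1, authorship ..
After op 2 (add_cursor(2)): buffer="ef" (len 2), cursors c1@1 c2@1 c3@2, authorship ..
After op 3 (insert('a')): buffer="eaafa" (len 5), cursors c1@3 c2@3 c3@5, authorship .12.3
After op 4 (move_right): buffer="eaafa" (len 5), cursors c1@4 c2@4 c3@5, authorship .12.3
After op 5 (insert('x')): buffer="eaafxxax" (len 8), cursors c1@6 c2@6 c3@8, authorship .12.1233
After op 6 (insert('y')): buffer="eaafxxyyaxy" (len 11), cursors c1@8 c2@8 c3@11, authorship .12.1212333
After op 7 (move_left): buffer="eaafxxyyaxy" (len 11), cursors c1@7 c2@7 c3@10, authorship .12.1212333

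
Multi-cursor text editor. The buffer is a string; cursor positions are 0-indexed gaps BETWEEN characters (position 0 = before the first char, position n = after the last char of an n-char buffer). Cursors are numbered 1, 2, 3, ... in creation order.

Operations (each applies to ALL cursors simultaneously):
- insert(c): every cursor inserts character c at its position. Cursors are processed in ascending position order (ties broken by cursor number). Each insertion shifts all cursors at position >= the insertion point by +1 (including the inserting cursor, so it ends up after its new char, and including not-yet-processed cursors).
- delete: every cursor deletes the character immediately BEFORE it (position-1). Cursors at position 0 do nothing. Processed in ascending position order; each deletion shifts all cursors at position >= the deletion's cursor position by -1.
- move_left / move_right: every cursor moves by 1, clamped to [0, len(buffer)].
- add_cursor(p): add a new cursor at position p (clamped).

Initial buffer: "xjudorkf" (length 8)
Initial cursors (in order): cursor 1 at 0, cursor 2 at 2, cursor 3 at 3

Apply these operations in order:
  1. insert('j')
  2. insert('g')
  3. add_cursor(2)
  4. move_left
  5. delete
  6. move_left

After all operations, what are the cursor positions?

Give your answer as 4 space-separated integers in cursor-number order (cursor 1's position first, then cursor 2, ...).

After op 1 (insert('j')): buffer="jxjjujdorkf" (len 11), cursors c1@1 c2@4 c3@6, authorship 1..2.3.....
After op 2 (insert('g')): buffer="jgxjjgujgdorkf" (len 14), cursors c1@2 c2@6 c3@9, authorship 11..22.33.....
After op 3 (add_cursor(2)): buffer="jgxjjgujgdorkf" (len 14), cursors c1@2 c4@2 c2@6 c3@9, authorship 11..22.33.....
After op 4 (move_left): buffer="jgxjjgujgdorkf" (len 14), cursors c1@1 c4@1 c2@5 c3@8, authorship 11..22.33.....
After op 5 (delete): buffer="gxjgugdorkf" (len 11), cursors c1@0 c4@0 c2@3 c3@5, authorship 1..2.3.....
After op 6 (move_left): buffer="gxjgugdorkf" (len 11), cursors c1@0 c4@0 c2@2 c3@4, authorship 1..2.3.....

Answer: 0 2 4 0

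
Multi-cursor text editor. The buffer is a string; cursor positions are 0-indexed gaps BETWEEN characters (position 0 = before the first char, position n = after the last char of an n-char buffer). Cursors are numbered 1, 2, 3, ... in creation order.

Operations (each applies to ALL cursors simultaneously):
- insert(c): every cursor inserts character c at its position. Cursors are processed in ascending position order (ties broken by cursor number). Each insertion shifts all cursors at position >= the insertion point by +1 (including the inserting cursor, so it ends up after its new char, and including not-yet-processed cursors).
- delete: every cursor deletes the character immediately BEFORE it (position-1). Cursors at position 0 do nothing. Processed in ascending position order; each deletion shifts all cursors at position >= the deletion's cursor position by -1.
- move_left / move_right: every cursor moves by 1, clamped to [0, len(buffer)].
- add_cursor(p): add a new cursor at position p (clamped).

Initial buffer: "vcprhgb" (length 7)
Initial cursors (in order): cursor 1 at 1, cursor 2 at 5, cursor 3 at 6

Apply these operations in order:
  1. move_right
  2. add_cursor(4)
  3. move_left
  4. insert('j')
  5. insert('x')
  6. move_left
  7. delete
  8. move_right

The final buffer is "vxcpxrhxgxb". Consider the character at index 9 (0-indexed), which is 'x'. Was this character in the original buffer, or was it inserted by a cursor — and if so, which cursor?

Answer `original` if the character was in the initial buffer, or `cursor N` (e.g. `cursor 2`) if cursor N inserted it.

After op 1 (move_right): buffer="vcprhgb" (len 7), cursors c1@2 c2@6 c3@7, authorship .......
After op 2 (add_cursor(4)): buffer="vcprhgb" (len 7), cursors c1@2 c4@4 c2@6 c3@7, authorship .......
After op 3 (move_left): buffer="vcprhgb" (len 7), cursors c1@1 c4@3 c2@5 c3@6, authorship .......
After op 4 (insert('j')): buffer="vjcpjrhjgjb" (len 11), cursors c1@2 c4@5 c2@8 c3@10, authorship .1..4..2.3.
After op 5 (insert('x')): buffer="vjxcpjxrhjxgjxb" (len 15), cursors c1@3 c4@7 c2@11 c3@14, authorship .11..44..22.33.
After op 6 (move_left): buffer="vjxcpjxrhjxgjxb" (len 15), cursors c1@2 c4@6 c2@10 c3@13, authorship .11..44..22.33.
After op 7 (delete): buffer="vxcpxrhxgxb" (len 11), cursors c1@1 c4@4 c2@7 c3@9, authorship .1..4..2.3.
After op 8 (move_right): buffer="vxcpxrhxgxb" (len 11), cursors c1@2 c4@5 c2@8 c3@10, authorship .1..4..2.3.
Authorship (.=original, N=cursor N): . 1 . . 4 . . 2 . 3 .
Index 9: author = 3

Answer: cursor 3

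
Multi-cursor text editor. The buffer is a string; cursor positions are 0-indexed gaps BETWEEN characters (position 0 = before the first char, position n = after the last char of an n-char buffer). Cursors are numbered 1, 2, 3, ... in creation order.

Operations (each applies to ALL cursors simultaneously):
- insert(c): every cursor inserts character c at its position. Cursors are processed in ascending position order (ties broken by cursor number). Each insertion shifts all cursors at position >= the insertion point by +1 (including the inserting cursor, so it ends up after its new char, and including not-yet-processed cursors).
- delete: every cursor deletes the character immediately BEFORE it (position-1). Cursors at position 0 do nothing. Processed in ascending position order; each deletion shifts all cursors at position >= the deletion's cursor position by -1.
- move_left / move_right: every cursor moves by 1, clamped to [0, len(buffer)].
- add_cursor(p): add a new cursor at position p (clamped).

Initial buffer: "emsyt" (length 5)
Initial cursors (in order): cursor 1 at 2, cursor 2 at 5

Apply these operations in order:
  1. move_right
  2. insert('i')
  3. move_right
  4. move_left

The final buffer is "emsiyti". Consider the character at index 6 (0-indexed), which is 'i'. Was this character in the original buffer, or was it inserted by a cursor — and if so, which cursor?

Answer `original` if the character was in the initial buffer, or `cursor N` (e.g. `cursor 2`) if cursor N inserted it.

After op 1 (move_right): buffer="emsyt" (len 5), cursors c1@3 c2@5, authorship .....
After op 2 (insert('i')): buffer="emsiyti" (len 7), cursors c1@4 c2@7, authorship ...1..2
After op 3 (move_right): buffer="emsiyti" (len 7), cursors c1@5 c2@7, authorship ...1..2
After op 4 (move_left): buffer="emsiyti" (len 7), cursors c1@4 c2@6, authorship ...1..2
Authorship (.=original, N=cursor N): . . . 1 . . 2
Index 6: author = 2

Answer: cursor 2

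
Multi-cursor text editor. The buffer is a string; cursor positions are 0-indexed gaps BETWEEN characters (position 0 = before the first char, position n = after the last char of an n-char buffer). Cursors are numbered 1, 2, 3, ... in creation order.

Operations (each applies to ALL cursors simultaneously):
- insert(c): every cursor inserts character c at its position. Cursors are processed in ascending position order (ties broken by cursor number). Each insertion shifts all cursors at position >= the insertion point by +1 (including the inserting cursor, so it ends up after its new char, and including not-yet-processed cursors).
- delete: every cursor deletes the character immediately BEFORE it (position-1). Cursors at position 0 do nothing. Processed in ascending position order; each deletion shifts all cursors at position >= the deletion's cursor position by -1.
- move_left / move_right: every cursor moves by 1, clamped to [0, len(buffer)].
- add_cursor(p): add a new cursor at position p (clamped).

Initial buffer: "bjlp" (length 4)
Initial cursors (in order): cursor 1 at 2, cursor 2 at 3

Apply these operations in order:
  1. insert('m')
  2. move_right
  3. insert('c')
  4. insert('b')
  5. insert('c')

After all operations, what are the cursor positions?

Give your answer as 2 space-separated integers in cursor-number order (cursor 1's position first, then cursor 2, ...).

Answer: 7 12

Derivation:
After op 1 (insert('m')): buffer="bjmlmp" (len 6), cursors c1@3 c2@5, authorship ..1.2.
After op 2 (move_right): buffer="bjmlmp" (len 6), cursors c1@4 c2@6, authorship ..1.2.
After op 3 (insert('c')): buffer="bjmlcmpc" (len 8), cursors c1@5 c2@8, authorship ..1.12.2
After op 4 (insert('b')): buffer="bjmlcbmpcb" (len 10), cursors c1@6 c2@10, authorship ..1.112.22
After op 5 (insert('c')): buffer="bjmlcbcmpcbc" (len 12), cursors c1@7 c2@12, authorship ..1.1112.222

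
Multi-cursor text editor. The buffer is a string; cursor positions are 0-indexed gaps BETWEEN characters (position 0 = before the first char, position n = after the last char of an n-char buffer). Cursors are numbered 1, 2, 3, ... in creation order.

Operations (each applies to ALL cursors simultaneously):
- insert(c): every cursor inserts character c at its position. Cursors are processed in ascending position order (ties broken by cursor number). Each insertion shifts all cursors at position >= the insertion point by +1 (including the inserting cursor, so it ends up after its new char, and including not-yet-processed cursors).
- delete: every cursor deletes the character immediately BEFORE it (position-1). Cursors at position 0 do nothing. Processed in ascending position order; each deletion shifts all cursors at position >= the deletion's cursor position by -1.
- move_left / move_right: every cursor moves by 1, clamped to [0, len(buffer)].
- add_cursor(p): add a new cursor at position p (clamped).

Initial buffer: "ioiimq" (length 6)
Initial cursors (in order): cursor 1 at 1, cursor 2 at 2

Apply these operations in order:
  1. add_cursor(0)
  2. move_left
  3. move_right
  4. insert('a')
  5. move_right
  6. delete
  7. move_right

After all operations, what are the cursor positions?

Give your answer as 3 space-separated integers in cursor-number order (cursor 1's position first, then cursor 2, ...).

After op 1 (add_cursor(0)): buffer="ioiimq" (len 6), cursors c3@0 c1@1 c2@2, authorship ......
After op 2 (move_left): buffer="ioiimq" (len 6), cursors c1@0 c3@0 c2@1, authorship ......
After op 3 (move_right): buffer="ioiimq" (len 6), cursors c1@1 c3@1 c2@2, authorship ......
After op 4 (insert('a')): buffer="iaaoaiimq" (len 9), cursors c1@3 c3@3 c2@5, authorship .13.2....
After op 5 (move_right): buffer="iaaoaiimq" (len 9), cursors c1@4 c3@4 c2@6, authorship .13.2....
After op 6 (delete): buffer="iaaimq" (len 6), cursors c1@2 c3@2 c2@3, authorship .12...
After op 7 (move_right): buffer="iaaimq" (len 6), cursors c1@3 c3@3 c2@4, authorship .12...

Answer: 3 4 3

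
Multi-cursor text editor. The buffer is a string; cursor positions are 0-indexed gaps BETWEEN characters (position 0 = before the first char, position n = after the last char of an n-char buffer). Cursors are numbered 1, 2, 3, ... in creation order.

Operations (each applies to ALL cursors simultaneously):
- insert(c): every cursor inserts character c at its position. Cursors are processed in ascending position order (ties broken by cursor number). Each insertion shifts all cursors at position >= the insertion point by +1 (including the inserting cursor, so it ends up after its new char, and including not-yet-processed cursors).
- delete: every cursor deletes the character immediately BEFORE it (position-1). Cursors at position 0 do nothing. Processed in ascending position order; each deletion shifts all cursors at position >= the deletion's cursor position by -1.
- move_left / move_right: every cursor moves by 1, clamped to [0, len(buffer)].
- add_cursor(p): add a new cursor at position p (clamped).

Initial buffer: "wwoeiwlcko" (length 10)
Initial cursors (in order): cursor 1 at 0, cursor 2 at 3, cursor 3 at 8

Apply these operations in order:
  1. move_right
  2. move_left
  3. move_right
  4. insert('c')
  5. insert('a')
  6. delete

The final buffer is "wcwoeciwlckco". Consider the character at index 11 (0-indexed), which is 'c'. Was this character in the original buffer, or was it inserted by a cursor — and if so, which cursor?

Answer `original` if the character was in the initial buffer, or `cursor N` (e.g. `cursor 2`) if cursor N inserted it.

Answer: cursor 3

Derivation:
After op 1 (move_right): buffer="wwoeiwlcko" (len 10), cursors c1@1 c2@4 c3@9, authorship ..........
After op 2 (move_left): buffer="wwoeiwlcko" (len 10), cursors c1@0 c2@3 c3@8, authorship ..........
After op 3 (move_right): buffer="wwoeiwlcko" (len 10), cursors c1@1 c2@4 c3@9, authorship ..........
After op 4 (insert('c')): buffer="wcwoeciwlckco" (len 13), cursors c1@2 c2@6 c3@12, authorship .1...2.....3.
After op 5 (insert('a')): buffer="wcawoecaiwlckcao" (len 16), cursors c1@3 c2@8 c3@15, authorship .11...22.....33.
After op 6 (delete): buffer="wcwoeciwlckco" (len 13), cursors c1@2 c2@6 c3@12, authorship .1...2.....3.
Authorship (.=original, N=cursor N): . 1 . . . 2 . . . . . 3 .
Index 11: author = 3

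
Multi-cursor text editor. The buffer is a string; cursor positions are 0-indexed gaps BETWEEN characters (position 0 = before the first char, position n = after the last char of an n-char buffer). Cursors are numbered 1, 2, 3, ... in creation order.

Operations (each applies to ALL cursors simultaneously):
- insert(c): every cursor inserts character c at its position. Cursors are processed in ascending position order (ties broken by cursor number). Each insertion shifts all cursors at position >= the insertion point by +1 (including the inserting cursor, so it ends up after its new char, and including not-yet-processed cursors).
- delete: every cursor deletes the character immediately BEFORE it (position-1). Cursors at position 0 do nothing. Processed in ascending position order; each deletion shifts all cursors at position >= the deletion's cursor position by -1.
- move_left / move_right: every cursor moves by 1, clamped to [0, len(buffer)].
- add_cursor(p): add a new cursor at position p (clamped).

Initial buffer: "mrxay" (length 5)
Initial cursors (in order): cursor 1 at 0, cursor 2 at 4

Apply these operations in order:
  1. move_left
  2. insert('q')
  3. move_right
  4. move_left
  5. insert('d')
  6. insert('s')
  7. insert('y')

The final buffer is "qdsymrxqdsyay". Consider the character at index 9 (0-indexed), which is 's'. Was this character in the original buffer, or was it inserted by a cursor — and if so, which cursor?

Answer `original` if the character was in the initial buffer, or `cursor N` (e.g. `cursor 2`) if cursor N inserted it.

After op 1 (move_left): buffer="mrxay" (len 5), cursors c1@0 c2@3, authorship .....
After op 2 (insert('q')): buffer="qmrxqay" (len 7), cursors c1@1 c2@5, authorship 1...2..
After op 3 (move_right): buffer="qmrxqay" (len 7), cursors c1@2 c2@6, authorship 1...2..
After op 4 (move_left): buffer="qmrxqay" (len 7), cursors c1@1 c2@5, authorship 1...2..
After op 5 (insert('d')): buffer="qdmrxqday" (len 9), cursors c1@2 c2@7, authorship 11...22..
After op 6 (insert('s')): buffer="qdsmrxqdsay" (len 11), cursors c1@3 c2@9, authorship 111...222..
After op 7 (insert('y')): buffer="qdsymrxqdsyay" (len 13), cursors c1@4 c2@11, authorship 1111...2222..
Authorship (.=original, N=cursor N): 1 1 1 1 . . . 2 2 2 2 . .
Index 9: author = 2

Answer: cursor 2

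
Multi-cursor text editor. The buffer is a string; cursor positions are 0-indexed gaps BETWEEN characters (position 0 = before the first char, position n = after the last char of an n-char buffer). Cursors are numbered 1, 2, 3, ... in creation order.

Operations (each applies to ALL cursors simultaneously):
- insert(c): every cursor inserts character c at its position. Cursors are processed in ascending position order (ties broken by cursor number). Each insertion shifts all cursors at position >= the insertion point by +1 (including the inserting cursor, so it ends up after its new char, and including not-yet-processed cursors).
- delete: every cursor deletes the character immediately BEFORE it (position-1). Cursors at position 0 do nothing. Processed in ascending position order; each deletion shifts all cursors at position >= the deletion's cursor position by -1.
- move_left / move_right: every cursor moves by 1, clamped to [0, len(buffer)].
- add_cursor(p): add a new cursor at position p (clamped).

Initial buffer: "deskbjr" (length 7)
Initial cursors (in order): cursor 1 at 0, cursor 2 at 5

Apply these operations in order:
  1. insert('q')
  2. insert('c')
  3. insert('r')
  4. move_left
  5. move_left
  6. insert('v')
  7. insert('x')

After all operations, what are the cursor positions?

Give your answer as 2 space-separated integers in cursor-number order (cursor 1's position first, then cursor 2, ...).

Answer: 3 13

Derivation:
After op 1 (insert('q')): buffer="qdeskbqjr" (len 9), cursors c1@1 c2@7, authorship 1.....2..
After op 2 (insert('c')): buffer="qcdeskbqcjr" (len 11), cursors c1@2 c2@9, authorship 11.....22..
After op 3 (insert('r')): buffer="qcrdeskbqcrjr" (len 13), cursors c1@3 c2@11, authorship 111.....222..
After op 4 (move_left): buffer="qcrdeskbqcrjr" (len 13), cursors c1@2 c2@10, authorship 111.....222..
After op 5 (move_left): buffer="qcrdeskbqcrjr" (len 13), cursors c1@1 c2@9, authorship 111.....222..
After op 6 (insert('v')): buffer="qvcrdeskbqvcrjr" (len 15), cursors c1@2 c2@11, authorship 1111.....2222..
After op 7 (insert('x')): buffer="qvxcrdeskbqvxcrjr" (len 17), cursors c1@3 c2@13, authorship 11111.....22222..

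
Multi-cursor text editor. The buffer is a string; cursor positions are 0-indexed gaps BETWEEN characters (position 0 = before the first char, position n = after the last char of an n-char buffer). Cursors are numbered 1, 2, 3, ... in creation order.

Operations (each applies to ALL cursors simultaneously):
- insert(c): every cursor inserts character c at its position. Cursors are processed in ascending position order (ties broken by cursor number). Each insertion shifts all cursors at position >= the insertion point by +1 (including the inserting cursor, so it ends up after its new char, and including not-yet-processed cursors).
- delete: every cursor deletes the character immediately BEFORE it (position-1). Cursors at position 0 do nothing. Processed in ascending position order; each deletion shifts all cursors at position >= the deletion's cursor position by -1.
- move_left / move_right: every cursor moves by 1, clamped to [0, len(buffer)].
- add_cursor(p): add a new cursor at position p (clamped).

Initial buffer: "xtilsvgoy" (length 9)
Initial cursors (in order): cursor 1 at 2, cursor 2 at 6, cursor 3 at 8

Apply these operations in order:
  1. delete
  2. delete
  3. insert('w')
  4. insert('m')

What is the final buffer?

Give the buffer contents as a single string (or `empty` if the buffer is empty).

After op 1 (delete): buffer="xilsgy" (len 6), cursors c1@1 c2@4 c3@5, authorship ......
After op 2 (delete): buffer="ily" (len 3), cursors c1@0 c2@2 c3@2, authorship ...
After op 3 (insert('w')): buffer="wilwwy" (len 6), cursors c1@1 c2@5 c3@5, authorship 1..23.
After op 4 (insert('m')): buffer="wmilwwmmy" (len 9), cursors c1@2 c2@8 c3@8, authorship 11..2323.

Answer: wmilwwmmy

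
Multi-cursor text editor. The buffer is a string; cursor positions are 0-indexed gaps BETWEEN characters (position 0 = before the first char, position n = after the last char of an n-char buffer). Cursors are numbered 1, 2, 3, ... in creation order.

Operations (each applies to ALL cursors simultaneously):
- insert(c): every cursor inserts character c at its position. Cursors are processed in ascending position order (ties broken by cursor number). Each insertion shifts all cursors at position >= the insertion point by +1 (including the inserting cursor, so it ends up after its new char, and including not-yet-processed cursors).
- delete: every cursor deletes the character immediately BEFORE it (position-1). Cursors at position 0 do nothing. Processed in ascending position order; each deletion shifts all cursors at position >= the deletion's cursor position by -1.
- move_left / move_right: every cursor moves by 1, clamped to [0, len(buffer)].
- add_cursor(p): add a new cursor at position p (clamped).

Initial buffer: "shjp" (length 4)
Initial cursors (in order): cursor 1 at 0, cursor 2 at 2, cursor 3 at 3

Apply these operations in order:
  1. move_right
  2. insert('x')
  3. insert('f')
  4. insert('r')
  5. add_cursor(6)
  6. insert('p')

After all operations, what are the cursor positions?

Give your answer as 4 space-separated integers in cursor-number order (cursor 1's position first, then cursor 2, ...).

Answer: 5 12 17 8

Derivation:
After op 1 (move_right): buffer="shjp" (len 4), cursors c1@1 c2@3 c3@4, authorship ....
After op 2 (insert('x')): buffer="sxhjxpx" (len 7), cursors c1@2 c2@5 c3@7, authorship .1..2.3
After op 3 (insert('f')): buffer="sxfhjxfpxf" (len 10), cursors c1@3 c2@7 c3@10, authorship .11..22.33
After op 4 (insert('r')): buffer="sxfrhjxfrpxfr" (len 13), cursors c1@4 c2@9 c3@13, authorship .111..222.333
After op 5 (add_cursor(6)): buffer="sxfrhjxfrpxfr" (len 13), cursors c1@4 c4@6 c2@9 c3@13, authorship .111..222.333
After op 6 (insert('p')): buffer="sxfrphjpxfrppxfrp" (len 17), cursors c1@5 c4@8 c2@12 c3@17, authorship .1111..42222.3333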